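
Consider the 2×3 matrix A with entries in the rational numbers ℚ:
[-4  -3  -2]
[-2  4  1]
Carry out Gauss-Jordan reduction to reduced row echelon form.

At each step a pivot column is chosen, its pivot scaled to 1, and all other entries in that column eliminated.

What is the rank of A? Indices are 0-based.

step 1: normalize row 0 (÷-4) = (1, 3/4, 1/2)
  row 1: subtract -2×row0 = (0, 11/2, 2)
step 2: normalize row 1 (÷11/2) = (0, 1, 4/11)
  row 0: subtract 3/4×row1 = (1, 0, 5/22)

rank = 2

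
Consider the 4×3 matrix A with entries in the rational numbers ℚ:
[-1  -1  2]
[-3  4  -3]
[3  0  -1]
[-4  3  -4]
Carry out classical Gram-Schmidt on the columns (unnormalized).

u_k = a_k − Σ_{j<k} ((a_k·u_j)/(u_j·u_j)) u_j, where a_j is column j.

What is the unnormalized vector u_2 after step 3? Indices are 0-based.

u_2 = (78/127, 141/127, -49/127, -162/127)

Step 1: u_0 = a_0 = (-1, -3, 3, -4).
Step 2: u_1 = a_1 − (-23/35)·u_0 = (-58/35, 71/35, 69/35, 13/35).
Step 3: u_2 = a_2 − (4/7)·u_0 − (-150/127)·u_1 = (78/127, 141/127, -49/127, -162/127).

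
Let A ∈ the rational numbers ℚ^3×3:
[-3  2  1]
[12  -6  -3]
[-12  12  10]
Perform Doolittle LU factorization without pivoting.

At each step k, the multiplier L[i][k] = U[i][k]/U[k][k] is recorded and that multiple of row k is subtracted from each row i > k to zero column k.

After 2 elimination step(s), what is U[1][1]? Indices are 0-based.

[col 0] pivot -3
  R1 -= -4*R0 → (0, 2, 1)  (L[1][0] := -4)
  R2 -= 4*R0 → (0, 4, 6)  (L[2][0] := 4)
[col 1] pivot 2
  R2 -= 2*R1 → (0, 0, 4)  (L[2][1] := 2)

U[1][1] = 2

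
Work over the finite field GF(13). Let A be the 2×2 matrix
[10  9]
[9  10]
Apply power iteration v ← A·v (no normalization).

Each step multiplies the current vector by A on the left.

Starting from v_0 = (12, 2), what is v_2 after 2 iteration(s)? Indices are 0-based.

v_0 = (12, 2).
v_1 = A·v_0 = (8, 11).
v_2 = A·v_1 = (10, 0).

v_2 = (10, 0)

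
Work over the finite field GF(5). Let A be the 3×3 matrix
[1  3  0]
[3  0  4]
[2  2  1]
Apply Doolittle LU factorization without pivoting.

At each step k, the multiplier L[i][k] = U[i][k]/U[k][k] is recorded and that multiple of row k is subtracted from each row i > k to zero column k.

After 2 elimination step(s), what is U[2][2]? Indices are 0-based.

U[2][2] = 2

Step 1: pivot at (0,0) is 1.
  row1 ← row1 − (3)·row0  ⇒  L[1][0]=3, U row1=(0, 1, 4)
  row2 ← row2 − (2)·row0  ⇒  L[2][0]=2, U row2=(0, 1, 1)
Step 2: pivot at (1,1) is 1.
  row2 ← row2 − (1)·row1  ⇒  L[2][1]=1, U row2=(0, 0, 2)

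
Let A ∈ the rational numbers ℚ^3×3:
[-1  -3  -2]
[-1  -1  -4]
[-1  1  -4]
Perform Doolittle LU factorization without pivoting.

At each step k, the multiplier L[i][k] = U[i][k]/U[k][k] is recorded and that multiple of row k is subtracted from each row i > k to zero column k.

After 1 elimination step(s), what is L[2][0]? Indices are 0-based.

L[2][0] = 1

k=0: U[0][0]=-1
  eliminate (1,0): mult=1, new row 1: (0, 2, -2); set L[1][0]=1
  eliminate (2,0): mult=1, new row 2: (0, 4, -2); set L[2][0]=1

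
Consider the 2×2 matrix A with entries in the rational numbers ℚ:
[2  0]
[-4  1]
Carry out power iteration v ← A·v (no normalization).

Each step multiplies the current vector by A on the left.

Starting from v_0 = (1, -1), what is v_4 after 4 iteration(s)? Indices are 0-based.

v_0 = (1, -1).
v_1 = A·v_0 = (2, -5).
v_2 = A·v_1 = (4, -13).
v_3 = A·v_2 = (8, -29).
v_4 = A·v_3 = (16, -61).

v_4 = (16, -61)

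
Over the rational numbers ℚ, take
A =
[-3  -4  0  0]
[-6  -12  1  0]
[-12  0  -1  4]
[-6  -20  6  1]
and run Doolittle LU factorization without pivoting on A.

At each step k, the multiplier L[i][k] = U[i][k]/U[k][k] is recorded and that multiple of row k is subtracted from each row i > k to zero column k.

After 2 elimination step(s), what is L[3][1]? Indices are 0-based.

L[3][1] = 3

Step 1: pivot at (0,0) is -3.
  row1 ← row1 − (2)·row0  ⇒  L[1][0]=2, U row1=(0, -4, 1, 0)
  row2 ← row2 − (4)·row0  ⇒  L[2][0]=4, U row2=(0, 16, -1, 4)
  row3 ← row3 − (2)·row0  ⇒  L[3][0]=2, U row3=(0, -12, 6, 1)
Step 2: pivot at (1,1) is -4.
  row2 ← row2 − (-4)·row1  ⇒  L[2][1]=-4, U row2=(0, 0, 3, 4)
  row3 ← row3 − (3)·row1  ⇒  L[3][1]=3, U row3=(0, 0, 3, 1)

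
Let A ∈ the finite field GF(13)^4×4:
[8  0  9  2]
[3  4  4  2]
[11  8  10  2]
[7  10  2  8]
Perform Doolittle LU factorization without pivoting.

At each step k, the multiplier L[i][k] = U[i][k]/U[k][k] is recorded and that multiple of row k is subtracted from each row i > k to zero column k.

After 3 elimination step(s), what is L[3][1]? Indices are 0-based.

L[3][1] = 9

Step 1: pivot at (0,0) is 8.
  row1 ← row1 − (2)·row0  ⇒  L[1][0]=2, U row1=(0, 4, 12, 11)
  row2 ← row2 − (3)·row0  ⇒  L[2][0]=3, U row2=(0, 8, 9, 9)
  row3 ← row3 − (9)·row0  ⇒  L[3][0]=9, U row3=(0, 10, 12, 3)
Step 2: pivot at (1,1) is 4.
  row2 ← row2 − (2)·row1  ⇒  L[2][1]=2, U row2=(0, 0, 11, 0)
  row3 ← row3 − (9)·row1  ⇒  L[3][1]=9, U row3=(0, 0, 8, 8)
Step 3: pivot at (2,2) is 11.
  row3 ← row3 − (9)·row2  ⇒  L[3][2]=9, U row3=(0, 0, 0, 8)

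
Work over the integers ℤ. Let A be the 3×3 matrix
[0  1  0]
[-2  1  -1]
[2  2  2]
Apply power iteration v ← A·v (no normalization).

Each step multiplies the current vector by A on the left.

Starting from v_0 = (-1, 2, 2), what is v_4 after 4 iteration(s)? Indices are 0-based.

v_0 = (-1, 2, 2).
v_1 = A·v_0 = (2, 2, 6).
v_2 = A·v_1 = (2, -8, 20).
v_3 = A·v_2 = (-8, -32, 28).
v_4 = A·v_3 = (-32, -44, -24).

v_4 = (-32, -44, -24)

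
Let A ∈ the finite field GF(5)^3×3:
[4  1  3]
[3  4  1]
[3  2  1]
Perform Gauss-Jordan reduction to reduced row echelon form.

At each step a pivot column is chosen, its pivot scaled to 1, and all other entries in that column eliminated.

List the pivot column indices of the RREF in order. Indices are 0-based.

pivot columns: 0, 1

step 1: normalize row 0 (÷4) = (1, 4, 2)
  row 1: subtract 3×row0 = (0, 2, 0)
  row 2: subtract 3×row0 = (0, 0, 0)
step 2: normalize row 1 (÷2) = (0, 1, 0)
  row 0: subtract 4×row1 = (1, 0, 2)
skip col 2 (zero from row 2)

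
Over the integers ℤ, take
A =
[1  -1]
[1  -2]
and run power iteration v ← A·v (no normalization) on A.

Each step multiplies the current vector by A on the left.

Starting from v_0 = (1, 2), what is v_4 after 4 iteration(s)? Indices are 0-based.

v_4 = (5, 13)

v_0 = (1, 2).
v_1 = A·v_0 = (-1, -3).
v_2 = A·v_1 = (2, 5).
v_3 = A·v_2 = (-3, -8).
v_4 = A·v_3 = (5, 13).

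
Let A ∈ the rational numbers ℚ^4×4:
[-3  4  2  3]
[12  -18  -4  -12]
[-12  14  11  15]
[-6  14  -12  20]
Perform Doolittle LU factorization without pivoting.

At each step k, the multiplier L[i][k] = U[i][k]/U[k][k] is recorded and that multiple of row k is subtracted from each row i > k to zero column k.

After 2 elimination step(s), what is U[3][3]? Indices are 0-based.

U[3][3] = 14

[col 0] pivot -3
  R1 -= -4*R0 → (0, -2, 4, 0)  (L[1][0] := -4)
  R2 -= 4*R0 → (0, -2, 3, 3)  (L[2][0] := 4)
  R3 -= 2*R0 → (0, 6, -16, 14)  (L[3][0] := 2)
[col 1] pivot -2
  R2 -= 1*R1 → (0, 0, -1, 3)  (L[2][1] := 1)
  R3 -= -3*R1 → (0, 0, -4, 14)  (L[3][1] := -3)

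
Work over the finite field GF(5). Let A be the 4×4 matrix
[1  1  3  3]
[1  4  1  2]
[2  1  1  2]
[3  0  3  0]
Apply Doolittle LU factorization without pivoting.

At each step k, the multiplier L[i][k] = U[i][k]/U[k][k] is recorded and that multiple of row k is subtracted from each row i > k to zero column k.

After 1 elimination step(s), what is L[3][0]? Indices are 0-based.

L[3][0] = 3

k=0: U[0][0]=1
  eliminate (1,0): mult=1, new row 1: (0, 3, 3, 4); set L[1][0]=1
  eliminate (2,0): mult=2, new row 2: (0, 4, 0, 1); set L[2][0]=2
  eliminate (3,0): mult=3, new row 3: (0, 2, 4, 1); set L[3][0]=3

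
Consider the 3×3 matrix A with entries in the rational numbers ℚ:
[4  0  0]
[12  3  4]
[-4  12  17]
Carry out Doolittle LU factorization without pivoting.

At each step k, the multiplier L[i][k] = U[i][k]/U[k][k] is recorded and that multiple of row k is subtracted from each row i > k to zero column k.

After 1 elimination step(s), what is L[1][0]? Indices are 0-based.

Step 1: pivot at (0,0) is 4.
  row1 ← row1 − (3)·row0  ⇒  L[1][0]=3, U row1=(0, 3, 4)
  row2 ← row2 − (-1)·row0  ⇒  L[2][0]=-1, U row2=(0, 12, 17)

L[1][0] = 3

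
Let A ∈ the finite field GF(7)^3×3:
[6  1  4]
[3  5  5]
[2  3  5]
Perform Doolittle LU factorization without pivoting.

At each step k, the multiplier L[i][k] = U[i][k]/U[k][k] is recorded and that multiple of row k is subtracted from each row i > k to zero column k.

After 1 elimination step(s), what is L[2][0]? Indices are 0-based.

[col 0] pivot 6
  R1 -= 4*R0 → (0, 1, 3)  (L[1][0] := 4)
  R2 -= 5*R0 → (0, 5, 6)  (L[2][0] := 5)

L[2][0] = 5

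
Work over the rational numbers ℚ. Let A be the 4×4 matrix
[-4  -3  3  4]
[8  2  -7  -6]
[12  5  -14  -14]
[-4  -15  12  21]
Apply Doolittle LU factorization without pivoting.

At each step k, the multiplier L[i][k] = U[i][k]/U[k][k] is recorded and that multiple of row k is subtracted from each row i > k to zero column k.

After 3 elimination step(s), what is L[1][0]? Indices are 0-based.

L[1][0] = -2

k=0: U[0][0]=-4
  eliminate (1,0): mult=-2, new row 1: (0, -4, -1, 2); set L[1][0]=-2
  eliminate (2,0): mult=-3, new row 2: (0, -4, -5, -2); set L[2][0]=-3
  eliminate (3,0): mult=1, new row 3: (0, -12, 9, 17); set L[3][0]=1
k=1: U[1][1]=-4
  eliminate (2,1): mult=1, new row 2: (0, 0, -4, -4); set L[2][1]=1
  eliminate (3,1): mult=3, new row 3: (0, 0, 12, 11); set L[3][1]=3
k=2: U[2][2]=-4
  eliminate (3,2): mult=-3, new row 3: (0, 0, 0, -1); set L[3][2]=-3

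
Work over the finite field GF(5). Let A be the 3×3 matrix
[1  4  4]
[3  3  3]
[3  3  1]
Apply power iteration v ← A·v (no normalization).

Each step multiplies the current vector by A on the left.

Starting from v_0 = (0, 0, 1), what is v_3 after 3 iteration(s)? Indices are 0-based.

v_3 = (4, 3, 4)

v_0 = (0, 0, 1).
v_1 = A·v_0 = (4, 3, 1).
v_2 = A·v_1 = (0, 4, 2).
v_3 = A·v_2 = (4, 3, 4).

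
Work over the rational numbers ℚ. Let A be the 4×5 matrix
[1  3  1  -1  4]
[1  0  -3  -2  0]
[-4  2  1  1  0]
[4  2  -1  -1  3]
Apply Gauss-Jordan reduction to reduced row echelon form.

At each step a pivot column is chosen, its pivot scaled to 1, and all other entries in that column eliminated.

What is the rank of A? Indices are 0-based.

step 1: normalize row 0 (÷1) = (1, 3, 1, -1, 4)
  row 1: subtract 1×row0 = (0, -3, -4, -1, -4)
  row 2: subtract -4×row0 = (0, 14, 5, -3, 16)
  row 3: subtract 4×row0 = (0, -10, -5, 3, -13)
step 2: normalize row 1 (÷-3) = (0, 1, 4/3, 1/3, 4/3)
  row 0: subtract 3×row1 = (1, 0, -3, -2, 0)
  row 2: subtract 14×row1 = (0, 0, -41/3, -23/3, -8/3)
  row 3: subtract -10×row1 = (0, 0, 25/3, 19/3, 1/3)
step 3: normalize row 2 (÷-41/3) = (0, 0, 1, 23/41, 8/41)
  row 0: subtract -3×row2 = (1, 0, 0, -13/41, 24/41)
  row 1: subtract 4/3×row2 = (0, 1, 0, -17/41, 44/41)
  row 3: subtract 25/3×row2 = (0, 0, 0, 68/41, -53/41)
step 4: normalize row 3 (÷68/41) = (0, 0, 0, 1, -53/68)
  row 0: subtract -13/41×row3 = (1, 0, 0, 0, 23/68)
  row 1: subtract -17/41×row3 = (0, 1, 0, 0, 3/4)
  row 2: subtract 23/41×row3 = (0, 0, 1, 0, 43/68)

rank = 4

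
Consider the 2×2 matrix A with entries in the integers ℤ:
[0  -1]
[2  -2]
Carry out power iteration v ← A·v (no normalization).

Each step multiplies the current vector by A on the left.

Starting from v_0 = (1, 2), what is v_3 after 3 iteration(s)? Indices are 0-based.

v_0 = (1, 2).
v_1 = A·v_0 = (-2, -2).
v_2 = A·v_1 = (2, 0).
v_3 = A·v_2 = (0, 4).

v_3 = (0, 4)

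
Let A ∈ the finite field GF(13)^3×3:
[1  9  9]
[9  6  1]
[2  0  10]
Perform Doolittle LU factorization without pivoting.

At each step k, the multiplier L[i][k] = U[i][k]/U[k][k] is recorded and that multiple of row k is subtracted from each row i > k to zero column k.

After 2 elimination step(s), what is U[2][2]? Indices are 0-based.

k=0: U[0][0]=1
  eliminate (1,0): mult=9, new row 1: (0, 3, 11); set L[1][0]=9
  eliminate (2,0): mult=2, new row 2: (0, 8, 5); set L[2][0]=2
k=1: U[1][1]=3
  eliminate (2,1): mult=7, new row 2: (0, 0, 6); set L[2][1]=7

U[2][2] = 6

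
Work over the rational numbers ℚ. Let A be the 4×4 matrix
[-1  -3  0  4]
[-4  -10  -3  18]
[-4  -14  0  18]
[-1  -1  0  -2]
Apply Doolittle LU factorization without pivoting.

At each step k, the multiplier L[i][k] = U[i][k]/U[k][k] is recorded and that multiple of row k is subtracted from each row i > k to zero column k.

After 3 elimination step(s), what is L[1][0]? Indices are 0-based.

L[1][0] = 4

Step 1: pivot at (0,0) is -1.
  row1 ← row1 − (4)·row0  ⇒  L[1][0]=4, U row1=(0, 2, -3, 2)
  row2 ← row2 − (4)·row0  ⇒  L[2][0]=4, U row2=(0, -2, 0, 2)
  row3 ← row3 − (1)·row0  ⇒  L[3][0]=1, U row3=(0, 2, 0, -6)
Step 2: pivot at (1,1) is 2.
  row2 ← row2 − (-1)·row1  ⇒  L[2][1]=-1, U row2=(0, 0, -3, 4)
  row3 ← row3 − (1)·row1  ⇒  L[3][1]=1, U row3=(0, 0, 3, -8)
Step 3: pivot at (2,2) is -3.
  row3 ← row3 − (-1)·row2  ⇒  L[3][2]=-1, U row3=(0, 0, 0, -4)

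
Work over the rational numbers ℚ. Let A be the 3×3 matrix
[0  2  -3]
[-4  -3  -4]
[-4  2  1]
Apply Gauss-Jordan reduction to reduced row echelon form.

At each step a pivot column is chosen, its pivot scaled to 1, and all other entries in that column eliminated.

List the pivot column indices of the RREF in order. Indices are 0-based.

pivot columns: 0, 1, 2

step 1: exchange rows 0,1
step 1: normalize row 0 (÷-4) = (1, 3/4, 1)
  row 2: subtract -4×row0 = (0, 5, 5)
step 2: normalize row 1 (÷2) = (0, 1, -3/2)
  row 0: subtract 3/4×row1 = (1, 0, 17/8)
  row 2: subtract 5×row1 = (0, 0, 25/2)
step 3: normalize row 2 (÷25/2) = (0, 0, 1)
  row 0: subtract 17/8×row2 = (1, 0, 0)
  row 1: subtract -3/2×row2 = (0, 1, 0)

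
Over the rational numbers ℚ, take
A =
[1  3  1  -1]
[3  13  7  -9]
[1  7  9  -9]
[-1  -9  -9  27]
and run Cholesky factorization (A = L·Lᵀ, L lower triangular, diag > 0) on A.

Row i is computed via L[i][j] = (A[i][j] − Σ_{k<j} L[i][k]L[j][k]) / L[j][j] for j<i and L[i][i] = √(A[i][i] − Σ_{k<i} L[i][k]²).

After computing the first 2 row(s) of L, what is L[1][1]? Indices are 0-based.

Step 1: L[0][0] = √(1) = 1.
  L[1][0] = (3) / L[0][0] = 3.
Step 2: L[1][1] = √(4) = 2.

L[1][1] = 2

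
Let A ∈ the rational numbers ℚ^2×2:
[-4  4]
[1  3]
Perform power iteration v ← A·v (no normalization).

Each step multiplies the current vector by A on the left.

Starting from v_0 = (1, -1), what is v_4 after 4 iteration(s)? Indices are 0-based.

v_0 = (1, -1).
v_1 = A·v_0 = (-8, -2).
v_2 = A·v_1 = (24, -14).
v_3 = A·v_2 = (-152, -18).
v_4 = A·v_3 = (536, -206).

v_4 = (536, -206)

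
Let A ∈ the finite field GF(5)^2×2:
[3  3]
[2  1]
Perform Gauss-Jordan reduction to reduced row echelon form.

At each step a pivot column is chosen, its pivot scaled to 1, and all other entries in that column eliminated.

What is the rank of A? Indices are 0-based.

rank = 2

step 1: normalize row 0 (÷3) = (1, 1)
  row 1: subtract 2×row0 = (0, 4)
step 2: normalize row 1 (÷4) = (0, 1)
  row 0: subtract 1×row1 = (1, 0)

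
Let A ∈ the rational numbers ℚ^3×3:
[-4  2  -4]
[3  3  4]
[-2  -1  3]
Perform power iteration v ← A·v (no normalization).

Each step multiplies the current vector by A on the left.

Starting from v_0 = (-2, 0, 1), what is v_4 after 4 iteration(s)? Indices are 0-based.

v_4 = (-1192, 1082, -97)

v_0 = (-2, 0, 1).
v_1 = A·v_0 = (4, -2, 7).
v_2 = A·v_1 = (-48, 34, 15).
v_3 = A·v_2 = (200, 18, 107).
v_4 = A·v_3 = (-1192, 1082, -97).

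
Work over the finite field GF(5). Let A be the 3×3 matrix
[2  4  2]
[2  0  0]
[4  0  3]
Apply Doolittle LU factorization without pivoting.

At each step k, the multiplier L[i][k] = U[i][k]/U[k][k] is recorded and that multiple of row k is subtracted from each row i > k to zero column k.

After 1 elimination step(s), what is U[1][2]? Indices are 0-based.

U[1][2] = 3

[col 0] pivot 2
  R1 -= 1*R0 → (0, 1, 3)  (L[1][0] := 1)
  R2 -= 2*R0 → (0, 2, 4)  (L[2][0] := 2)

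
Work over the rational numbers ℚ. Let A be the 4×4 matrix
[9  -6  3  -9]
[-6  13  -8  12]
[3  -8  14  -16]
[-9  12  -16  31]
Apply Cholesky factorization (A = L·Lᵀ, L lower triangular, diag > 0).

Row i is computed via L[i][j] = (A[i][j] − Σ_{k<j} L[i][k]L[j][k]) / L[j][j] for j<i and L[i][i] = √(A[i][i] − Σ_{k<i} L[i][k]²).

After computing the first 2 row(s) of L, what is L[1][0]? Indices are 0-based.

Step 1: L[0][0] = √(9) = 3.
  L[1][0] = (-6) / L[0][0] = -2.
Step 2: L[1][1] = √(9) = 3.

L[1][0] = -2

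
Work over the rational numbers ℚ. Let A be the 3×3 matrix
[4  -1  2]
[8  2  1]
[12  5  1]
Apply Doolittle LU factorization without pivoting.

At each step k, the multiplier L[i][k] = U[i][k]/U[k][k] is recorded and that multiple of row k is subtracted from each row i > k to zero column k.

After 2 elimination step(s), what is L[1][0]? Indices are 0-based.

L[1][0] = 2

k=0: U[0][0]=4
  eliminate (1,0): mult=2, new row 1: (0, 4, -3); set L[1][0]=2
  eliminate (2,0): mult=3, new row 2: (0, 8, -5); set L[2][0]=3
k=1: U[1][1]=4
  eliminate (2,1): mult=2, new row 2: (0, 0, 1); set L[2][1]=2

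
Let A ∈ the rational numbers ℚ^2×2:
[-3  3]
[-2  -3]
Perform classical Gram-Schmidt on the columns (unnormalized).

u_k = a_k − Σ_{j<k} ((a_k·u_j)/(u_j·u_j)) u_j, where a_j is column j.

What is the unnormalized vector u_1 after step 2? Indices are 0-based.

Step 1: u_0 = a_0 = (-3, -2).
Step 2: u_1 = a_1 − (-3/13)·u_0 = (30/13, -45/13).

u_1 = (30/13, -45/13)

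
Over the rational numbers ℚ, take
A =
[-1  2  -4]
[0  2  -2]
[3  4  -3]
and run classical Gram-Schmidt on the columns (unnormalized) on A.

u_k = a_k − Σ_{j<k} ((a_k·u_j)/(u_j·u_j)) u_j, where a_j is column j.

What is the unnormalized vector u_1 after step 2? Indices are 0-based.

u_1 = (3, 2, 1)

Step 1: u_0 = a_0 = (-1, 0, 3).
Step 2: u_1 = a_1 − (1)·u_0 = (3, 2, 1).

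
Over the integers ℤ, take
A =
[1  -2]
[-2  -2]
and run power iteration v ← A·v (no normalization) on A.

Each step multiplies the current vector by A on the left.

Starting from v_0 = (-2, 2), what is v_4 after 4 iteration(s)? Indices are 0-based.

v_0 = (-2, 2).
v_1 = A·v_0 = (-6, 0).
v_2 = A·v_1 = (-6, 12).
v_3 = A·v_2 = (-30, -12).
v_4 = A·v_3 = (-6, 84).

v_4 = (-6, 84)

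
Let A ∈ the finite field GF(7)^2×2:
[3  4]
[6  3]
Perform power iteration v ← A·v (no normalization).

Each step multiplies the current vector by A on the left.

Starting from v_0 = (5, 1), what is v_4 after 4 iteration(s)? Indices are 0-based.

v_0 = (5, 1).
v_1 = A·v_0 = (5, 5).
v_2 = A·v_1 = (0, 3).
v_3 = A·v_2 = (5, 2).
v_4 = A·v_3 = (2, 1).

v_4 = (2, 1)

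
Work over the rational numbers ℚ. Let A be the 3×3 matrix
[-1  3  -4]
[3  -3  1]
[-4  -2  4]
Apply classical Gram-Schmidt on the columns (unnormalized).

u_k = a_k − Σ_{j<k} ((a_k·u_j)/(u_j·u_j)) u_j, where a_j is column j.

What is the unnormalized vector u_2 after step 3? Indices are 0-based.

Step 1: u_0 = a_0 = (-1, 3, -4).
Step 2: u_1 = a_1 − (-2/13)·u_0 = (37/13, -33/13, -34/13).
Step 3: u_2 = a_2 − (-9/26)·u_0 − (-317/278)·u_1 = (-153/139, -119/139, -51/139).

u_2 = (-153/139, -119/139, -51/139)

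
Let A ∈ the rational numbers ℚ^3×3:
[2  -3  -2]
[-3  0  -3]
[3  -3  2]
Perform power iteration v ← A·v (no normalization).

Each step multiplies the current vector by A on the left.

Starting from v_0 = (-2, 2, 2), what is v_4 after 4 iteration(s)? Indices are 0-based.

v_0 = (-2, 2, 2).
v_1 = A·v_0 = (-14, 0, -8).
v_2 = A·v_1 = (-12, 66, -58).
v_3 = A·v_2 = (-106, 210, -350).
v_4 = A·v_3 = (-142, 1368, -1648).

v_4 = (-142, 1368, -1648)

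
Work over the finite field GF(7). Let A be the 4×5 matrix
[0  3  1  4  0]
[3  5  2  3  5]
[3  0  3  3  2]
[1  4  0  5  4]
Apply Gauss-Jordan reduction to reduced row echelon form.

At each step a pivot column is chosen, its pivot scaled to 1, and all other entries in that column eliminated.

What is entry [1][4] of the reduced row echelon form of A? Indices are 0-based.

M[1][4] = 6

step 1: exchange rows 0,1
step 1: normalize row 0 (÷3) = (1, 4, 3, 1, 4)
  row 2: subtract 3×row0 = (0, 2, 1, 0, 4)
  row 3: subtract 1×row0 = (0, 0, 4, 4, 0)
step 2: normalize row 1 (÷3) = (0, 1, 5, 6, 0)
  row 0: subtract 4×row1 = (1, 0, 4, 5, 4)
  row 2: subtract 2×row1 = (0, 0, 5, 2, 4)
step 3: normalize row 2 (÷5) = (0, 0, 1, 6, 5)
  row 0: subtract 4×row2 = (1, 0, 0, 2, 5)
  row 1: subtract 5×row2 = (0, 1, 0, 4, 3)
  row 3: subtract 4×row2 = (0, 0, 0, 1, 1)
step 4: normalize row 3 (÷1) = (0, 0, 0, 1, 1)
  row 0: subtract 2×row3 = (1, 0, 0, 0, 3)
  row 1: subtract 4×row3 = (0, 1, 0, 0, 6)
  row 2: subtract 6×row3 = (0, 0, 1, 0, 6)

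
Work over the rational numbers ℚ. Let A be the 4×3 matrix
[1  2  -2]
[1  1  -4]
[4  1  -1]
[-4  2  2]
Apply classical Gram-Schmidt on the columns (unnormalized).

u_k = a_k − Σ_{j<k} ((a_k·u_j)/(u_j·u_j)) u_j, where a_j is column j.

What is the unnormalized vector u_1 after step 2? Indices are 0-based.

u_1 = (69/34, 35/34, 19/17, 32/17)

Step 1: u_0 = a_0 = (1, 1, 4, -4).
Step 2: u_1 = a_1 − (-1/34)·u_0 = (69/34, 35/34, 19/17, 32/17).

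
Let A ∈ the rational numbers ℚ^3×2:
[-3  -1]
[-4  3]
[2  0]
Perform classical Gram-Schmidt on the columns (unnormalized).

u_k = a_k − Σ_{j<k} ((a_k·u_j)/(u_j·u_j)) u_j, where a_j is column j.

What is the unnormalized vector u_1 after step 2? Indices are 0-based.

u_1 = (-56/29, 51/29, 18/29)

Step 1: u_0 = a_0 = (-3, -4, 2).
Step 2: u_1 = a_1 − (-9/29)·u_0 = (-56/29, 51/29, 18/29).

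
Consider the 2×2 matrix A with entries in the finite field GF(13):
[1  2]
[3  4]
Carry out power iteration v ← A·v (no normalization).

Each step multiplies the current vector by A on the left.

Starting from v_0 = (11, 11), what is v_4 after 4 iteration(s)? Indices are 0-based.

v_4 = (10, 7)

v_0 = (11, 11).
v_1 = A·v_0 = (7, 12).
v_2 = A·v_1 = (5, 4).
v_3 = A·v_2 = (0, 5).
v_4 = A·v_3 = (10, 7).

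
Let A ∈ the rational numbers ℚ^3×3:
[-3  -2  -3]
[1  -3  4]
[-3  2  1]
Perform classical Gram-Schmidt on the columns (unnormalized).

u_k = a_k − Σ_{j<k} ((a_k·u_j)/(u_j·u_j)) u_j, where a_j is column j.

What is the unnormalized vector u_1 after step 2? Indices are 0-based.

Step 1: u_0 = a_0 = (-3, 1, -3).
Step 2: u_1 = a_1 − (-3/19)·u_0 = (-47/19, -54/19, 29/19).

u_1 = (-47/19, -54/19, 29/19)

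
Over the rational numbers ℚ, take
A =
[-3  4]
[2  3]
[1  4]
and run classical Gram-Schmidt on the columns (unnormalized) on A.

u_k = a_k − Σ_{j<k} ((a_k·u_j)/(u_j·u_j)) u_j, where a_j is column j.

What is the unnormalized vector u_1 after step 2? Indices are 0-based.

Step 1: u_0 = a_0 = (-3, 2, 1).
Step 2: u_1 = a_1 − (-1/7)·u_0 = (25/7, 23/7, 29/7).

u_1 = (25/7, 23/7, 29/7)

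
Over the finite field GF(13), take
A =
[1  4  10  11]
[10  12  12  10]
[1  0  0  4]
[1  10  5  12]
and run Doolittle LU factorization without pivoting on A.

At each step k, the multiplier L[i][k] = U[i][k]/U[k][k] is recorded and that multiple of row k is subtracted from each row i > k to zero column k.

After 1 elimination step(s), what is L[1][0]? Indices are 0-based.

Step 1: pivot at (0,0) is 1.
  row1 ← row1 − (10)·row0  ⇒  L[1][0]=10, U row1=(0, 11, 3, 4)
  row2 ← row2 − (1)·row0  ⇒  L[2][0]=1, U row2=(0, 9, 3, 6)
  row3 ← row3 − (1)·row0  ⇒  L[3][0]=1, U row3=(0, 6, 8, 1)

L[1][0] = 10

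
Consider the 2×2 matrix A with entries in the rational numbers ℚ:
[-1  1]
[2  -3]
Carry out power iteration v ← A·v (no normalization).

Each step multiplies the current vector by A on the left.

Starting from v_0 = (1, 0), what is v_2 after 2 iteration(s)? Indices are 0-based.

v_2 = (3, -8)

v_0 = (1, 0).
v_1 = A·v_0 = (-1, 2).
v_2 = A·v_1 = (3, -8).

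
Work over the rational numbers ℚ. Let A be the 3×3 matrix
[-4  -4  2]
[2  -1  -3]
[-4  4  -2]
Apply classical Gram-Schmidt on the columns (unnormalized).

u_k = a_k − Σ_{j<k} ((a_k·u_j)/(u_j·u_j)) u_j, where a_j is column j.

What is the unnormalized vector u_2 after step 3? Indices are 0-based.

Step 1: u_0 = a_0 = (-4, 2, -4).
Step 2: u_1 = a_1 − (-1/18)·u_0 = (-38/9, -8/9, 34/9).
Step 3: u_2 = a_2 − (-1/6)·u_0 − (-15/37)·u_1 = (-14/37, -112/37, -42/37).

u_2 = (-14/37, -112/37, -42/37)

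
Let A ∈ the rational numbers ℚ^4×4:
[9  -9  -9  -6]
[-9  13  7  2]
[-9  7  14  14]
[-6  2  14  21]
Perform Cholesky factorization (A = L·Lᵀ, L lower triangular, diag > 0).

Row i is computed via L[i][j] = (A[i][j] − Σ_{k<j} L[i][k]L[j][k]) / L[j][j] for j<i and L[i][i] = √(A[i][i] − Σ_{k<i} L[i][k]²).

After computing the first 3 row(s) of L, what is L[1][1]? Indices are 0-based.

Step 1: L[0][0] = √(9) = 3.
  L[1][0] = (-9) / L[0][0] = -3.
Step 2: L[1][1] = √(4) = 2.
  L[2][0] = (-9) / L[0][0] = -3.
  L[2][1] = (-2) / L[1][1] = -1.
Step 3: L[2][2] = √(4) = 2.

L[1][1] = 2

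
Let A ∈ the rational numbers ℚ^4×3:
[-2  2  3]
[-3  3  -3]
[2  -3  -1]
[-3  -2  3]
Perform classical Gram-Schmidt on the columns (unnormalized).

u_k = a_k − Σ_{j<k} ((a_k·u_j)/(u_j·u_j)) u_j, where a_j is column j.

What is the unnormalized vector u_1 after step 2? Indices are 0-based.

Step 1: u_0 = a_0 = (-2, -3, 2, -3).
Step 2: u_1 = a_1 − (-1/2)·u_0 = (1, 3/2, -2, -7/2).

u_1 = (1, 3/2, -2, -7/2)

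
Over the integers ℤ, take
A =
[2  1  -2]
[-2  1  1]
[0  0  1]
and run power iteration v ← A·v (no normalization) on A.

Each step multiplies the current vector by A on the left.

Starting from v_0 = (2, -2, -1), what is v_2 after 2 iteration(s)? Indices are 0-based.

v_2 = (3, -16, -1)

v_0 = (2, -2, -1).
v_1 = A·v_0 = (4, -7, -1).
v_2 = A·v_1 = (3, -16, -1).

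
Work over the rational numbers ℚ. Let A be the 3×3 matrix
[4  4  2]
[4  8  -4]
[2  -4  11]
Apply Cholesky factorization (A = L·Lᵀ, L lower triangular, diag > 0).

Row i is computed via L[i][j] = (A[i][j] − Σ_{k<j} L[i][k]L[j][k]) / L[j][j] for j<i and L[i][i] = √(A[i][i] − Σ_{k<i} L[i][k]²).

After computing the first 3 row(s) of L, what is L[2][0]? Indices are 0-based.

Step 1: L[0][0] = √(4) = 2.
  L[1][0] = (4) / L[0][0] = 2.
Step 2: L[1][1] = √(4) = 2.
  L[2][0] = (2) / L[0][0] = 1.
  L[2][1] = (-6) / L[1][1] = -3.
Step 3: L[2][2] = √(1) = 1.

L[2][0] = 1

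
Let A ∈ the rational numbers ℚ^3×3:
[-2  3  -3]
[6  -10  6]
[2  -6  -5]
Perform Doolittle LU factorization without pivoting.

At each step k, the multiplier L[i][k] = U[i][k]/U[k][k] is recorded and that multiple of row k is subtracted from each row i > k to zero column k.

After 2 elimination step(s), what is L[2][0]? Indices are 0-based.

k=0: U[0][0]=-2
  eliminate (1,0): mult=-3, new row 1: (0, -1, -3); set L[1][0]=-3
  eliminate (2,0): mult=-1, new row 2: (0, -3, -8); set L[2][0]=-1
k=1: U[1][1]=-1
  eliminate (2,1): mult=3, new row 2: (0, 0, 1); set L[2][1]=3

L[2][0] = -1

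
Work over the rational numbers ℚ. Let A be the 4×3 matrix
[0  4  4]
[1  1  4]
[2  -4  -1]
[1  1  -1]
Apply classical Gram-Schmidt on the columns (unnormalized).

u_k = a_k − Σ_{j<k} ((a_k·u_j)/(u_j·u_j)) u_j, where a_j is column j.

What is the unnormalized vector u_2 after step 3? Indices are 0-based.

u_2 = (4/7, 89/42, 8/21, -121/42)

Step 1: u_0 = a_0 = (0, 1, 2, 1).
Step 2: u_1 = a_1 − (-1)·u_0 = (4, 2, -2, 2).
Step 3: u_2 = a_2 − (1/6)·u_0 − (6/7)·u_1 = (4/7, 89/42, 8/21, -121/42).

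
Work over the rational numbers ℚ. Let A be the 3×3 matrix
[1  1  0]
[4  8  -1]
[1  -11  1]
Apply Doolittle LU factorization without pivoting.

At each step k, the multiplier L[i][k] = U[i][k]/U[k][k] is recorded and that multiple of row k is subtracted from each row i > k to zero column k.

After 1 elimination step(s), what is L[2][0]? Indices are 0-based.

k=0: U[0][0]=1
  eliminate (1,0): mult=4, new row 1: (0, 4, -1); set L[1][0]=4
  eliminate (2,0): mult=1, new row 2: (0, -12, 1); set L[2][0]=1

L[2][0] = 1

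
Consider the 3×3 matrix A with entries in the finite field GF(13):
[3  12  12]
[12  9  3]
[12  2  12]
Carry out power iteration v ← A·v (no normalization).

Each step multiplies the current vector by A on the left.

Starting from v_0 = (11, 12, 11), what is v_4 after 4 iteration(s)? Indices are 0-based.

v_4 = (8, 7, 10)

v_0 = (11, 12, 11).
v_1 = A·v_0 = (10, 0, 2).
v_2 = A·v_1 = (2, 9, 1).
v_3 = A·v_2 = (9, 4, 2).
v_4 = A·v_3 = (8, 7, 10).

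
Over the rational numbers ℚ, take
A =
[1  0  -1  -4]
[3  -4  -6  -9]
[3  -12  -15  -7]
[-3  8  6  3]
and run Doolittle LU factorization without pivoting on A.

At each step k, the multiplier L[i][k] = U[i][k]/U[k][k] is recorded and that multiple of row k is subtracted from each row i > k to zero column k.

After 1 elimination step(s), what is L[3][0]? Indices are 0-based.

[col 0] pivot 1
  R1 -= 3*R0 → (0, -4, -3, 3)  (L[1][0] := 3)
  R2 -= 3*R0 → (0, -12, -12, 5)  (L[2][0] := 3)
  R3 -= -3*R0 → (0, 8, 3, -9)  (L[3][0] := -3)

L[3][0] = -3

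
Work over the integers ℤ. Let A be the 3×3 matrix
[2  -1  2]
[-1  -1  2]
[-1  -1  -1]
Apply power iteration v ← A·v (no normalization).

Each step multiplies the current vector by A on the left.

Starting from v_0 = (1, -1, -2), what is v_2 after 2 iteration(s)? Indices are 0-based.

v_2 = (6, 9, 3)

v_0 = (1, -1, -2).
v_1 = A·v_0 = (-1, -4, 2).
v_2 = A·v_1 = (6, 9, 3).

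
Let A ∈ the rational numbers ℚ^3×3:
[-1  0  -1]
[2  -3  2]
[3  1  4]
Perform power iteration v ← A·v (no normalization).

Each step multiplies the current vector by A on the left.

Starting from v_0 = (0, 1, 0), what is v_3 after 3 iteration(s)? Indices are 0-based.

v_3 = (0, -33, 12)

v_0 = (0, 1, 0).
v_1 = A·v_0 = (0, -3, 1).
v_2 = A·v_1 = (-1, 11, 1).
v_3 = A·v_2 = (0, -33, 12).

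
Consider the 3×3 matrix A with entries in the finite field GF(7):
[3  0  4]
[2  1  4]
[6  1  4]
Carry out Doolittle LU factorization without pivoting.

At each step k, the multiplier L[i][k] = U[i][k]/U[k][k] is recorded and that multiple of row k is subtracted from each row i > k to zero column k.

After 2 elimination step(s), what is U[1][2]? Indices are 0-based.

U[1][2] = 6

Step 1: pivot at (0,0) is 3.
  row1 ← row1 − (3)·row0  ⇒  L[1][0]=3, U row1=(0, 1, 6)
  row2 ← row2 − (2)·row0  ⇒  L[2][0]=2, U row2=(0, 1, 3)
Step 2: pivot at (1,1) is 1.
  row2 ← row2 − (1)·row1  ⇒  L[2][1]=1, U row2=(0, 0, 4)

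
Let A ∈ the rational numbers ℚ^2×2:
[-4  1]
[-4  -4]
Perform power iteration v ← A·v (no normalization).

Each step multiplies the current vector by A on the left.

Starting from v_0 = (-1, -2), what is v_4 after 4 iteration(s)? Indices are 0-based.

v_0 = (-1, -2).
v_1 = A·v_0 = (2, 12).
v_2 = A·v_1 = (4, -56).
v_3 = A·v_2 = (-72, 208).
v_4 = A·v_3 = (496, -544).

v_4 = (496, -544)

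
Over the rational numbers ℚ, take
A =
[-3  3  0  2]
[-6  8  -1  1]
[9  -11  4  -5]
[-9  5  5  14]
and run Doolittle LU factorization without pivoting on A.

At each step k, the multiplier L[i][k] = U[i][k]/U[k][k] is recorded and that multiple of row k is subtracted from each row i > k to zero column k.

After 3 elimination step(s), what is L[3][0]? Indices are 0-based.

L[3][0] = 3

k=0: U[0][0]=-3
  eliminate (1,0): mult=2, new row 1: (0, 2, -1, -3); set L[1][0]=2
  eliminate (2,0): mult=-3, new row 2: (0, -2, 4, 1); set L[2][0]=-3
  eliminate (3,0): mult=3, new row 3: (0, -4, 5, 8); set L[3][0]=3
k=1: U[1][1]=2
  eliminate (2,1): mult=-1, new row 2: (0, 0, 3, -2); set L[2][1]=-1
  eliminate (3,1): mult=-2, new row 3: (0, 0, 3, 2); set L[3][1]=-2
k=2: U[2][2]=3
  eliminate (3,2): mult=1, new row 3: (0, 0, 0, 4); set L[3][2]=1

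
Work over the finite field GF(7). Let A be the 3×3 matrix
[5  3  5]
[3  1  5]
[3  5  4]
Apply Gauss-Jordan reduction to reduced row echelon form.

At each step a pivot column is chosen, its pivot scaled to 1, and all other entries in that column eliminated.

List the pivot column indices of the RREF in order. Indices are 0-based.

step 1: normalize row 0 (÷5) = (1, 2, 1)
  row 1: subtract 3×row0 = (0, 2, 2)
  row 2: subtract 3×row0 = (0, 6, 1)
step 2: normalize row 1 (÷2) = (0, 1, 1)
  row 0: subtract 2×row1 = (1, 0, 6)
  row 2: subtract 6×row1 = (0, 0, 2)
step 3: normalize row 2 (÷2) = (0, 0, 1)
  row 0: subtract 6×row2 = (1, 0, 0)
  row 1: subtract 1×row2 = (0, 1, 0)

pivot columns: 0, 1, 2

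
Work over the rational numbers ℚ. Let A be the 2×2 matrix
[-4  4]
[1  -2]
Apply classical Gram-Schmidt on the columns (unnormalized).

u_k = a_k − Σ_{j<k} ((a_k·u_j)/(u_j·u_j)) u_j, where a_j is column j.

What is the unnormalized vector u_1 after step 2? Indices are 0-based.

u_1 = (-4/17, -16/17)

Step 1: u_0 = a_0 = (-4, 1).
Step 2: u_1 = a_1 − (-18/17)·u_0 = (-4/17, -16/17).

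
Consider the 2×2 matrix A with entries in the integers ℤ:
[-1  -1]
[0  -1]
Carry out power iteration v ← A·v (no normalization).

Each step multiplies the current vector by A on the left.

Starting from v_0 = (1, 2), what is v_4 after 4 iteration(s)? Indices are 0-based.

v_4 = (9, 2)

v_0 = (1, 2).
v_1 = A·v_0 = (-3, -2).
v_2 = A·v_1 = (5, 2).
v_3 = A·v_2 = (-7, -2).
v_4 = A·v_3 = (9, 2).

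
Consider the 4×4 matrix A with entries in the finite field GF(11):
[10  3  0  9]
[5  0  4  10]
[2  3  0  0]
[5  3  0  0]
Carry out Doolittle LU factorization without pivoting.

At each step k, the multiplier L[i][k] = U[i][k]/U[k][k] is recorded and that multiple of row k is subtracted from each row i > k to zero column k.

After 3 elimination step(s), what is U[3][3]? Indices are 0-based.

U[3][3] = 9

k=0: U[0][0]=10
  eliminate (1,0): mult=6, new row 1: (0, 4, 4, 0); set L[1][0]=6
  eliminate (2,0): mult=9, new row 2: (0, 9, 0, 7); set L[2][0]=9
  eliminate (3,0): mult=6, new row 3: (0, 7, 0, 1); set L[3][0]=6
k=1: U[1][1]=4
  eliminate (2,1): mult=5, new row 2: (0, 0, 2, 7); set L[2][1]=5
  eliminate (3,1): mult=10, new row 3: (0, 0, 4, 1); set L[3][1]=10
k=2: U[2][2]=2
  eliminate (3,2): mult=2, new row 3: (0, 0, 0, 9); set L[3][2]=2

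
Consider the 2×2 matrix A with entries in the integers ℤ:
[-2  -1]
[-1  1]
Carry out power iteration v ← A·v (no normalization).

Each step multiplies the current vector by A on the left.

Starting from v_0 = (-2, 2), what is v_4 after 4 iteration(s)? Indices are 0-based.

v_0 = (-2, 2).
v_1 = A·v_0 = (2, 4).
v_2 = A·v_1 = (-8, 2).
v_3 = A·v_2 = (14, 10).
v_4 = A·v_3 = (-38, -4).

v_4 = (-38, -4)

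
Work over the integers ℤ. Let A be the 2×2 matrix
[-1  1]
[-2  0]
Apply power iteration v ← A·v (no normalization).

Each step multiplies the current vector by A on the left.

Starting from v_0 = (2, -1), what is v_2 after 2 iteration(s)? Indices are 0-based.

v_0 = (2, -1).
v_1 = A·v_0 = (-3, -4).
v_2 = A·v_1 = (-1, 6).

v_2 = (-1, 6)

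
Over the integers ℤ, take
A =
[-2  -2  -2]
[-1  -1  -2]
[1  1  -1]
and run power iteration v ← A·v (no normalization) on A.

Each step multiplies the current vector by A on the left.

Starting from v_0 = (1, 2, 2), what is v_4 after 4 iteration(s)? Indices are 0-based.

v_4 = (8, -61, -134)

v_0 = (1, 2, 2).
v_1 = A·v_0 = (-10, -7, 1).
v_2 = A·v_1 = (32, 15, -18).
v_3 = A·v_2 = (-58, -11, 65).
v_4 = A·v_3 = (8, -61, -134).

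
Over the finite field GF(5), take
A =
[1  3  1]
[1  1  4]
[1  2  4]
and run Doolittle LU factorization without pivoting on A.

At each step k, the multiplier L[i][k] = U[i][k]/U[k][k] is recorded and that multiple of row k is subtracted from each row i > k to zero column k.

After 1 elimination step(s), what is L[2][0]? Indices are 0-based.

L[2][0] = 1

k=0: U[0][0]=1
  eliminate (1,0): mult=1, new row 1: (0, 3, 3); set L[1][0]=1
  eliminate (2,0): mult=1, new row 2: (0, 4, 3); set L[2][0]=1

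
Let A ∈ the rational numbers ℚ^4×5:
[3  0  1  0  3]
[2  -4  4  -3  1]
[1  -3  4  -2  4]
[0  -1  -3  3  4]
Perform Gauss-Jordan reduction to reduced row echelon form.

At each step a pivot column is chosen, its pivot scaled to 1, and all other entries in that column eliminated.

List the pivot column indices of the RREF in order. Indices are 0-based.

pivot columns: 0, 1, 2, 3

step 1: normalize row 0 (÷3) = (1, 0, 1/3, 0, 1)
  row 1: subtract 2×row0 = (0, -4, 10/3, -3, -1)
  row 2: subtract 1×row0 = (0, -3, 11/3, -2, 3)
step 2: normalize row 1 (÷-4) = (0, 1, -5/6, 3/4, 1/4)
  row 2: subtract -3×row1 = (0, 0, 7/6, 1/4, 15/4)
  row 3: subtract -1×row1 = (0, 0, -23/6, 15/4, 17/4)
step 3: normalize row 2 (÷7/6) = (0, 0, 1, 3/14, 45/14)
  row 0: subtract 1/3×row2 = (1, 0, 0, -1/14, -1/14)
  row 1: subtract -5/6×row2 = (0, 1, 0, 13/14, 41/14)
  row 3: subtract -23/6×row2 = (0, 0, 0, 32/7, 116/7)
step 4: normalize row 3 (÷32/7) = (0, 0, 0, 1, 29/8)
  row 0: subtract -1/14×row3 = (1, 0, 0, 0, 3/16)
  row 1: subtract 13/14×row3 = (0, 1, 0, 0, -7/16)
  row 2: subtract 3/14×row3 = (0, 0, 1, 0, 39/16)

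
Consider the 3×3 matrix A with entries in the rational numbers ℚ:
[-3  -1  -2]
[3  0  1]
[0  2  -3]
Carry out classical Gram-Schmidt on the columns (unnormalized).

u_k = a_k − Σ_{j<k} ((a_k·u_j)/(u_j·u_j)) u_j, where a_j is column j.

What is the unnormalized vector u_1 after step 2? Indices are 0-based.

u_1 = (-1/2, -1/2, 2)

Step 1: u_0 = a_0 = (-3, 3, 0).
Step 2: u_1 = a_1 − (1/6)·u_0 = (-1/2, -1/2, 2).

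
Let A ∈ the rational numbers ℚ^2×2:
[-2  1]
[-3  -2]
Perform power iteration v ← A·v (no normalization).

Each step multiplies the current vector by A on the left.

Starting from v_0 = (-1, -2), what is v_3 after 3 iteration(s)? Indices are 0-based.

v_0 = (-1, -2).
v_1 = A·v_0 = (0, 7).
v_2 = A·v_1 = (7, -14).
v_3 = A·v_2 = (-28, 7).

v_3 = (-28, 7)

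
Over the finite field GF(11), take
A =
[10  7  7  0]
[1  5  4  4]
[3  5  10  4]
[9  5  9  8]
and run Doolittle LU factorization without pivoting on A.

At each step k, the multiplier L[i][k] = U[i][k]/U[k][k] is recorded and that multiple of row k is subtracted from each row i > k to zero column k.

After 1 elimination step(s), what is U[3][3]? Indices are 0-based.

U[3][3] = 8

[col 0] pivot 10
  R1 -= 10*R0 → (0, 1, 0, 4)  (L[1][0] := 10)
  R2 -= 8*R0 → (0, 4, 9, 4)  (L[2][0] := 8)
  R3 -= 2*R0 → (0, 2, 6, 8)  (L[3][0] := 2)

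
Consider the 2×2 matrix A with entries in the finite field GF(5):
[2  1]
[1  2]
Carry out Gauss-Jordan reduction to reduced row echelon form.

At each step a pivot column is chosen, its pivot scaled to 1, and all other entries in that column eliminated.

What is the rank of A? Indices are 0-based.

[1] R0 /= 2  ⇒  (1, 3)
     R1 -= 1·R0  ⇒  (0, 4)
[2] R1 /= 4  ⇒  (0, 1)
     R0 -= 3·R1  ⇒  (1, 0)

rank = 2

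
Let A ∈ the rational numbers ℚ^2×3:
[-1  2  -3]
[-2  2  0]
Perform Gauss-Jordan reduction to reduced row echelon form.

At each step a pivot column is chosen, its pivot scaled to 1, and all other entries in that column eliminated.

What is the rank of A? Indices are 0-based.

rank = 2

step 1: normalize row 0 (÷-1) = (1, -2, 3)
  row 1: subtract -2×row0 = (0, -2, 6)
step 2: normalize row 1 (÷-2) = (0, 1, -3)
  row 0: subtract -2×row1 = (1, 0, -3)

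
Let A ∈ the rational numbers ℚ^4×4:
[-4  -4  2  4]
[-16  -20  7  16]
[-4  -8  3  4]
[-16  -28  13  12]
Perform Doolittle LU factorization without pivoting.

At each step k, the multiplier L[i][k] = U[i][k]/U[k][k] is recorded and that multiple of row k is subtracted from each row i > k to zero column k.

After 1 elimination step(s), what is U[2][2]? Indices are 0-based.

U[2][2] = 1

k=0: U[0][0]=-4
  eliminate (1,0): mult=4, new row 1: (0, -4, -1, 0); set L[1][0]=4
  eliminate (2,0): mult=1, new row 2: (0, -4, 1, 0); set L[2][0]=1
  eliminate (3,0): mult=4, new row 3: (0, -12, 5, -4); set L[3][0]=4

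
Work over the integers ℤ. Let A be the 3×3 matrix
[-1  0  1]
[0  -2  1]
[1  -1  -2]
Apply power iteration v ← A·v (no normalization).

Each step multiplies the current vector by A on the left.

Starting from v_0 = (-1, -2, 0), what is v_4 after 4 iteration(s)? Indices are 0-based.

v_4 = (22, -1, -48)

v_0 = (-1, -2, 0).
v_1 = A·v_0 = (1, 4, 1).
v_2 = A·v_1 = (0, -7, -5).
v_3 = A·v_2 = (-5, 9, 17).
v_4 = A·v_3 = (22, -1, -48).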